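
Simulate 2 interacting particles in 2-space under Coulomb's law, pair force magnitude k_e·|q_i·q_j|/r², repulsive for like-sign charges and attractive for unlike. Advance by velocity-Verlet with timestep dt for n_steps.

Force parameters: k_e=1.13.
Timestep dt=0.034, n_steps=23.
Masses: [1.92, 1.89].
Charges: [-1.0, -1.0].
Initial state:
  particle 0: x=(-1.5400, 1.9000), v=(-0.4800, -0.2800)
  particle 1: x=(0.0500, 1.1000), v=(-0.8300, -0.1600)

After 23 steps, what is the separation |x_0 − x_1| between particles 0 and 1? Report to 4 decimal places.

1.6188

step 0: x0=(-1.5400, 1.9000) x1=(0.0500, 1.1000)
step 1: x0=(-1.5564, 1.8905) x1=(0.0219, 1.0945)
step 2: x0=(-1.5730, 1.8812) x1=(-0.0060, 1.0889)
step 3: x0=(-1.5898, 1.8719) x1=(-0.0338, 1.0832)
step 4: x0=(-1.6068, 1.8627) x1=(-0.0613, 1.0774)
step 5: x0=(-1.6240, 1.8536) x1=(-0.0886, 1.0715)
step 6: x0=(-1.6415, 1.8447) x1=(-0.1157, 1.0655)
step 7: x0=(-1.6591, 1.8358) x1=(-0.1426, 1.0594)
step 8: x0=(-1.6769, 1.8271) x1=(-0.1693, 1.0532)
step 9: x0=(-1.6949, 1.8184) x1=(-0.1958, 1.0469)
step 10: x0=(-1.7132, 1.8099) x1=(-0.2220, 1.0404)
step 11: x0=(-1.7317, 1.8014) x1=(-0.2481, 1.0339)
step 12: x0=(-1.7503, 1.7931) x1=(-0.2739, 1.0272)
step 13: x0=(-1.7692, 1.7849) x1=(-0.2995, 1.0204)
step 14: x0=(-1.7884, 1.7768) x1=(-0.3249, 1.0136)
step 15: x0=(-1.8077, 1.7689) x1=(-0.3500, 1.0065)
step 16: x0=(-1.8273, 1.7610) x1=(-0.3749, 0.9994)
step 17: x0=(-1.8471, 1.7533) x1=(-0.3996, 0.9922)
step 18: x0=(-1.8671, 1.7457) x1=(-0.4241, 0.9848)
step 19: x0=(-1.8873, 1.7382) x1=(-0.4483, 0.9773)
step 20: x0=(-1.9078, 1.7308) x1=(-0.4724, 0.9697)
step 21: x0=(-1.9285, 1.7235) x1=(-0.4961, 0.9619)
step 22: x0=(-1.9494, 1.7164) x1=(-0.5197, 0.9541)
step 23: x0=(-1.9706, 1.7094) x1=(-0.5430, 0.9461)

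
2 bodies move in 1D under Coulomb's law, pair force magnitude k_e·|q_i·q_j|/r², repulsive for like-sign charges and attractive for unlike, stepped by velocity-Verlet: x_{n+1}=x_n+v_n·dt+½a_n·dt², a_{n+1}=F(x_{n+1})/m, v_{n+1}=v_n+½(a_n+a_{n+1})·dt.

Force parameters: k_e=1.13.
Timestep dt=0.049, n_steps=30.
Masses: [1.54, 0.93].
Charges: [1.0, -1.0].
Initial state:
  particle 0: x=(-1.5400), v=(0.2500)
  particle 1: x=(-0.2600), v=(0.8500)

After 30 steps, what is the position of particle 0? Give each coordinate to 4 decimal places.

(-0.7589)

step 0: x0=(-1.5400) x1=(-0.2600)
step 1: x0=(-1.5272) x1=(-0.2192)
step 2: x0=(-1.5134) x1=(-0.1802)
step 3: x0=(-1.4986) x1=(-0.1428)
step 4: x0=(-1.4828) x1=(-0.1069)
step 5: x0=(-1.4661) x1=(-0.0727)
step 6: x0=(-1.4485) x1=(-0.0399)
step 7: x0=(-1.4300) x1=(-0.0086)
step 8: x0=(-1.4107) x1=(0.0213)
step 9: x0=(-1.3904) x1=(0.0497)
step 10: x0=(-1.3694) x1=(0.0768)
step 11: x0=(-1.3474) x1=(0.1024)
step 12: x0=(-1.3247) x1=(0.1267)
step 13: x0=(-1.3011) x1=(0.1496)
step 14: x0=(-1.2767) x1=(0.1710)
step 15: x0=(-1.2514) x1=(0.1911)
step 16: x0=(-1.2253) x1=(0.2098)
step 17: x0=(-1.1983) x1=(0.2271)
step 18: x0=(-1.1705) x1=(0.2429)
step 19: x0=(-1.1418) x1=(0.2573)
step 20: x0=(-1.1121) x1=(0.2702)
step 21: x0=(-1.0816) x1=(0.2816)
step 22: x0=(-1.0501) x1=(0.2914)
step 23: x0=(-1.0176) x1=(0.2995)
step 24: x0=(-0.9842) x1=(0.3060)
step 25: x0=(-0.9496) x1=(0.3108)
step 26: x0=(-0.9140) x1=(0.3137)
step 27: x0=(-0.8772) x1=(0.3146)
step 28: x0=(-0.8391) x1=(0.3135)
step 29: x0=(-0.7997) x1=(0.3102)
step 30: x0=(-0.7589) x1=(0.3046)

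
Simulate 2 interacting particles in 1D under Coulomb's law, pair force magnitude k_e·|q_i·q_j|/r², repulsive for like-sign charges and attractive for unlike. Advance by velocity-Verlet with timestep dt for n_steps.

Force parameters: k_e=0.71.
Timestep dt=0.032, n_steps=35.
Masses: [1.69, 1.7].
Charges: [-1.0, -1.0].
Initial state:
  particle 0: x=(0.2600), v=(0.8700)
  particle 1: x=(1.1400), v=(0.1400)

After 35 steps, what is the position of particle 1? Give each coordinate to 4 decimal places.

step 0: x0=(0.2600) x1=(1.1400)
step 1: x0=(0.2876) x1=(1.1448)
step 2: x0=(0.3145) x1=(1.1501)
step 3: x0=(0.3409) x1=(1.1560)
step 4: x0=(0.3666) x1=(1.1626)
step 5: x0=(0.3916) x1=(1.1699)
step 6: x0=(0.4160) x1=(1.1779)
step 7: x0=(0.4396) x1=(1.1866)
step 8: x0=(0.4624) x1=(1.1961)
step 9: x0=(0.4844) x1=(1.2063)
step 10: x0=(0.5056) x1=(1.2174)
step 11: x0=(0.5259) x1=(1.2294)
step 12: x0=(0.5454) x1=(1.2422)
step 13: x0=(0.5640) x1=(1.2559)
step 14: x0=(0.5816) x1=(1.2704)
step 15: x0=(0.5984) x1=(1.2859)
step 16: x0=(0.6143) x1=(1.3023)
step 17: x0=(0.6292) x1=(1.3196)
step 18: x0=(0.6433) x1=(1.3378)
step 19: x0=(0.6565) x1=(1.3568)
step 20: x0=(0.6688) x1=(1.3768)
step 21: x0=(0.6802) x1=(1.3976)
step 22: x0=(0.6908) x1=(1.4192)
step 23: x0=(0.7006) x1=(1.4416)
step 24: x0=(0.7096) x1=(1.4648)
step 25: x0=(0.7178) x1=(1.4888)
step 26: x0=(0.7253) x1=(1.5135)
step 27: x0=(0.7322) x1=(1.5388)
step 28: x0=(0.7383) x1=(1.5649)
step 29: x0=(0.7439) x1=(1.5915)
step 30: x0=(0.7488) x1=(1.6188)
step 31: x0=(0.7532) x1=(1.6466)
step 32: x0=(0.7570) x1=(1.6749)
step 33: x0=(0.7603) x1=(1.7038)
step 34: x0=(0.7632) x1=(1.7331)
step 35: x0=(0.7655) x1=(1.7629)

(1.7629)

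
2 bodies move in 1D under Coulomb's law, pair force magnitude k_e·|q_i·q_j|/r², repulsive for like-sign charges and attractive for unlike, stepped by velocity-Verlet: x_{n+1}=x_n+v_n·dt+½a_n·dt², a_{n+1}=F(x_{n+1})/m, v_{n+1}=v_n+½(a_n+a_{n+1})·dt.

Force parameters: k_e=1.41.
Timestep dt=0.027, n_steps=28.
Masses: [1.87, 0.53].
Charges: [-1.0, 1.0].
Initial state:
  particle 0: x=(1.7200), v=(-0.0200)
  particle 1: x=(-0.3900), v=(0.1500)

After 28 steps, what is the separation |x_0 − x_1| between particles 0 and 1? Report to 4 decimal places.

1.7435

step 0: x0=(1.7200) x1=(-0.3900)
step 1: x0=(1.7194) x1=(-0.3857)
step 2: x0=(1.7187) x1=(-0.3810)
step 3: x0=(1.7178) x1=(-0.3759)
step 4: x0=(1.7168) x1=(-0.3703)
step 5: x0=(1.7157) x1=(-0.3643)
step 6: x0=(1.7145) x1=(-0.3578)
step 7: x0=(1.7132) x1=(-0.3508)
step 8: x0=(1.7117) x1=(-0.3435)
step 9: x0=(1.7101) x1=(-0.3356)
step 10: x0=(1.7083) x1=(-0.3273)
step 11: x0=(1.7064) x1=(-0.3185)
step 12: x0=(1.7044) x1=(-0.3093)
step 13: x0=(1.7023) x1=(-0.2995)
step 14: x0=(1.7000) x1=(-0.2893)
step 15: x0=(1.6976) x1=(-0.2786)
step 16: x0=(1.6950) x1=(-0.2674)
step 17: x0=(1.6923) x1=(-0.2557)
step 18: x0=(1.6894) x1=(-0.2435)
step 19: x0=(1.6864) x1=(-0.2308)
step 20: x0=(1.6833) x1=(-0.2175)
step 21: x0=(1.6800) x1=(-0.2037)
step 22: x0=(1.6765) x1=(-0.1894)
step 23: x0=(1.6729) x1=(-0.1745)
step 24: x0=(1.6691) x1=(-0.1590)
step 25: x0=(1.6652) x1=(-0.1429)
step 26: x0=(1.6611) x1=(-0.1263)
step 27: x0=(1.6568) x1=(-0.1090)
step 28: x0=(1.6523) x1=(-0.0912)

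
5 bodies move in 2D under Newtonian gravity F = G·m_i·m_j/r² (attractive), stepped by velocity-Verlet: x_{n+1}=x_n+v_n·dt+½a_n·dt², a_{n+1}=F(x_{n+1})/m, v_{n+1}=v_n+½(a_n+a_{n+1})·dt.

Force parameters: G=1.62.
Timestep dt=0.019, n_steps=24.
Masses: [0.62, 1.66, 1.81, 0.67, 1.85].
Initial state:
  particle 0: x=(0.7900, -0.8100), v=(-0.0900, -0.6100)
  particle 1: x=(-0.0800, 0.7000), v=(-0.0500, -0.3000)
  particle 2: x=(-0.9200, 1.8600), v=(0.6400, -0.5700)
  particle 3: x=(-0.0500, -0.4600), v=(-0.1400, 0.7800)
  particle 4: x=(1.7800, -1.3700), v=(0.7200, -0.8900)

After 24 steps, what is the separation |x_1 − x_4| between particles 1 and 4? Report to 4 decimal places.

step 0: x0=(0.7900, -0.8100) x1=(-0.0800, 0.7000) x2=(-0.9200, 1.8600) x3=(-0.0500, -0.4600) x4=(1.7800, -1.3700)
step 1: x0=(0.7883, -0.8215) x1=(-0.0810, 0.6943) x2=(-0.9077, 1.8489) x3=(-0.0524, -0.4449) x4=(1.7935, -1.3868)
step 2: x0=(0.7867, -0.8329) x1=(-0.0822, 0.6884) x2=(-0.8950, 1.8373) x3=(-0.0542, -0.4291) x4=(1.8065, -1.4032)
step 3: x0=(0.7852, -0.8441) x1=(-0.0835, 0.6825) x2=(-0.8819, 1.8251) x3=(-0.0556, -0.4127) x4=(1.8191, -1.4193)
step 4: x0=(0.7837, -0.8551) x1=(-0.0850, 0.6766) x2=(-0.8685, 1.8124) x3=(-0.0564, -0.3957) x4=(1.8312, -1.4351)
step 5: x0=(0.7824, -0.8659) x1=(-0.0866, 0.6705) x2=(-0.8547, 1.7991) x3=(-0.0568, -0.3779) x4=(1.8430, -1.4507)
step 6: x0=(0.7811, -0.8765) x1=(-0.0884, 0.6643) x2=(-0.8405, 1.7853) x3=(-0.0568, -0.3593) x4=(1.8543, -1.4659)
step 7: x0=(0.7798, -0.8868) x1=(-0.0904, 0.6581) x2=(-0.8259, 1.7708) x3=(-0.0563, -0.3399) x4=(1.8653, -1.4809)
step 8: x0=(0.7787, -0.8970) x1=(-0.0925, 0.6518) x2=(-0.8110, 1.7558) x3=(-0.0554, -0.3197) x4=(1.8758, -1.4955)
step 9: x0=(0.7776, -0.9068) x1=(-0.0948, 0.6453) x2=(-0.7956, 1.7401) x3=(-0.0542, -0.2985) x4=(1.8860, -1.5099)
step 10: x0=(0.7767, -0.9164) x1=(-0.0973, 0.6388) x2=(-0.7799, 1.7238) x3=(-0.0527, -0.2764) x4=(1.8958, -1.5240)
step 11: x0=(0.7758, -0.9258) x1=(-0.1000, 0.6322) x2=(-0.7637, 1.7068) x3=(-0.0509, -0.2532) x4=(1.9052, -1.5379)
step 12: x0=(0.7751, -0.9349) x1=(-0.1028, 0.6254) x2=(-0.7472, 1.6891) x3=(-0.0488, -0.2289) x4=(1.9142, -1.5514)
step 13: x0=(0.7744, -0.9437) x1=(-0.1059, 0.6185) x2=(-0.7302, 1.6708) x3=(-0.0465, -0.2032) x4=(1.9229, -1.5647)
step 14: x0=(0.7739, -0.9522) x1=(-0.1091, 0.6114) x2=(-0.7128, 1.6517) x3=(-0.0440, -0.1763) x4=(1.9313, -1.5777)
step 15: x0=(0.7734, -0.9605) x1=(-0.1125, 0.6042) x2=(-0.6950, 1.6318) x3=(-0.0414, -0.1478) x4=(1.9393, -1.5905)
step 16: x0=(0.7731, -0.9685) x1=(-0.1160, 0.5967) x2=(-0.6768, 1.6112) x3=(-0.0387, -0.1176) x4=(1.9469, -1.6030)
step 17: x0=(0.7730, -0.9761) x1=(-0.1197, 0.5891) x2=(-0.6581, 1.5897) x3=(-0.0359, -0.0856) x4=(1.9542, -1.6152)
step 18: x0=(0.7730, -0.9836) x1=(-0.1236, 0.5811) x2=(-0.6389, 1.5673) x3=(-0.0333, -0.0515) x4=(1.9612, -1.6272)
step 19: x0=(0.7731, -0.9907) x1=(-0.1276, 0.5727) x2=(-0.6193, 1.5441) x3=(-0.0308, -0.0150) x4=(1.9678, -1.6389)
step 20: x0=(0.7733, -0.9975) x1=(-0.1317, 0.5638) x2=(-0.5991, 1.5199) x3=(-0.0287, 0.0244) x4=(1.9741, -1.6504)
step 21: x0=(0.7738, -1.0041) x1=(-0.1358, 0.5544) x2=(-0.5785, 1.4947) x3=(-0.0270, 0.0669) x4=(1.9800, -1.6616)
step 22: x0=(0.7743, -1.0104) x1=(-0.1399, 0.5441) x2=(-0.5574, 1.4684) x3=(-0.0261, 0.1135) x4=(1.9857, -1.6725)
step 23: x0=(0.7751, -1.0164) x1=(-0.1437, 0.5326) x2=(-0.5358, 1.4410) x3=(-0.0264, 0.1650) x4=(1.9910, -1.6832)
step 24: x0=(0.7760, -1.0222) x1=(-0.1470, 0.5195) x2=(-0.5136, 1.4125) x3=(-0.0287, 0.2229) x4=(1.9960, -1.6937)

3.0807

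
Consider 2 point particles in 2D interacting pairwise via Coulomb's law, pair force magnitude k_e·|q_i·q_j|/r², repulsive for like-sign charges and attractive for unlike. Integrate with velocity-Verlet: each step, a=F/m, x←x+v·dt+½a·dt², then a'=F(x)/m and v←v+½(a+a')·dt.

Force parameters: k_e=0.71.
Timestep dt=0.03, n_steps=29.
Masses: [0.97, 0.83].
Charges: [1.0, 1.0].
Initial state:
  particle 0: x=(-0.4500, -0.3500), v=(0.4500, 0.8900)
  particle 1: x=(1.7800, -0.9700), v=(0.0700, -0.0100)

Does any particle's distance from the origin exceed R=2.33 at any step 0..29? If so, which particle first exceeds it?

no

step 0: x0=(-0.4500, -0.3500) x1=(1.7800, -0.9700)
step 1: x0=(-0.4366, -0.3233) x1=(1.7822, -0.9703)
step 2: x0=(-0.4232, -0.2965) x1=(1.7845, -0.9707)
step 3: x0=(-0.4100, -0.2697) x1=(1.7869, -0.9711)
step 4: x0=(-0.3969, -0.2429) x1=(1.7895, -0.9715)
step 5: x0=(-0.3840, -0.2161) x1=(1.7922, -0.9720)
step 6: x0=(-0.3711, -0.1892) x1=(1.7951, -0.9726)
step 7: x0=(-0.3584, -0.1622) x1=(1.7981, -0.9731)
step 8: x0=(-0.3458, -0.1352) x1=(1.8012, -0.9738)
step 9: x0=(-0.3333, -0.1082) x1=(1.8045, -0.9745)
step 10: x0=(-0.3209, -0.0811) x1=(1.8079, -0.9752)
step 11: x0=(-0.3086, -0.0540) x1=(1.8114, -0.9760)
step 12: x0=(-0.2964, -0.0268) x1=(1.8151, -0.9769)
step 13: x0=(-0.2844, 0.0004) x1=(1.8189, -0.9778)
step 14: x0=(-0.2725, 0.0277) x1=(1.8228, -0.9788)
step 15: x0=(-0.2606, 0.0551) x1=(1.8268, -0.9798)
step 16: x0=(-0.2489, 0.0824) x1=(1.8310, -0.9809)
step 17: x0=(-0.2373, 0.1099) x1=(1.8353, -0.9821)
step 18: x0=(-0.2258, 0.1374) x1=(1.8398, -0.9833)
step 19: x0=(-0.2144, 0.1649) x1=(1.8443, -0.9846)
step 20: x0=(-0.2031, 0.1926) x1=(1.8490, -0.9860)
step 21: x0=(-0.1919, 0.2202) x1=(1.8538, -0.9874)
step 22: x0=(-0.1808, 0.2480) x1=(1.8587, -0.9889)
step 23: x0=(-0.1698, 0.2758) x1=(1.8637, -0.9905)
step 24: x0=(-0.1589, 0.3036) x1=(1.8689, -0.9922)
step 25: x0=(-0.1481, 0.3315) x1=(1.8741, -0.9939)
step 26: x0=(-0.1374, 0.3595) x1=(1.8795, -0.9957)
step 27: x0=(-0.1268, 0.3875) x1=(1.8850, -0.9975)
step 28: x0=(-0.1163, 0.4156) x1=(1.8905, -0.9995)
step 29: x0=(-0.1058, 0.4438) x1=(1.8962, -1.0015)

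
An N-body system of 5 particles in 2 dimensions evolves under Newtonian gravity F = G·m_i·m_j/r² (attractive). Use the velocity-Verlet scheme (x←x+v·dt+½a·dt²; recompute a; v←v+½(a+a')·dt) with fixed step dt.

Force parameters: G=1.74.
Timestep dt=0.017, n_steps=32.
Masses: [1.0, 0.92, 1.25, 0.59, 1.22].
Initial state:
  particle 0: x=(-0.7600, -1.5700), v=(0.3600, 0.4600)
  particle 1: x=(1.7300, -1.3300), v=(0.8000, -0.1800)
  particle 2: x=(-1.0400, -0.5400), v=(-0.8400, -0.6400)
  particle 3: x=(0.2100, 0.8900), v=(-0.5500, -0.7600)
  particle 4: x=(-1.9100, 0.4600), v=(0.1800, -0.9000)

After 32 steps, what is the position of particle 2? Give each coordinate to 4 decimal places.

step 0: x0=(-0.7600, -1.5700) x1=(1.7300, -1.3300) x2=(-1.0400, -0.5400) x3=(0.2100, 0.8900) x4=(-1.9100, 0.4600)
step 1: x0=(-0.7539, -1.5618) x1=(1.7435, -1.3330) x2=(-1.0543, -0.5509) x3=(0.2005, 0.8769) x4=(-1.9068, 0.4445)
step 2: x0=(-0.7480, -1.5530) x1=(1.7568, -1.3360) x2=(-1.0686, -0.5620) x3=(0.1908, 0.8636) x4=(-1.9031, 0.4287)
step 3: x0=(-0.7422, -1.5434) x1=(1.7699, -1.3389) x2=(-1.0828, -0.5732) x3=(0.1809, 0.8500) x4=(-1.8991, 0.4125)
step 4: x0=(-0.7366, -1.5332) x1=(1.7827, -1.3417) x2=(-1.0971, -0.5844) x3=(0.1707, 0.8361) x4=(-1.8948, 0.3959)
step 5: x0=(-0.7312, -1.5222) x1=(1.7954, -1.3445) x2=(-1.1113, -0.5958) x3=(0.1603, 0.8219) x4=(-1.8900, 0.3789)
step 6: x0=(-0.7260, -1.5105) x1=(1.8079, -1.3472) x2=(-1.1254, -0.6073) x3=(0.1496, 0.8075) x4=(-1.8848, 0.3616)
step 7: x0=(-0.7210, -1.4980) x1=(1.8201, -1.3499) x2=(-1.1395, -0.6189) x3=(0.1387, 0.7927) x4=(-1.8793, 0.3438)
step 8: x0=(-0.7163, -1.4848) x1=(1.8322, -1.3525) x2=(-1.1535, -0.6306) x3=(0.1276, 0.7777) x4=(-1.8733, 0.3256)
step 9: x0=(-0.7118, -1.4708) x1=(1.8441, -1.3551) x2=(-1.1675, -0.6424) x3=(0.1162, 0.7624) x4=(-1.8669, 0.3069)
step 10: x0=(-0.7078, -1.4560) x1=(1.8557, -1.3576) x2=(-1.1813, -0.6543) x3=(0.1045, 0.7467) x4=(-1.8601, 0.2879)
step 11: x0=(-0.7040, -1.4405) x1=(1.8672, -1.3600) x2=(-1.1950, -0.6663) x3=(0.0926, 0.7308) x4=(-1.8528, 0.2683)
step 12: x0=(-0.7007, -1.4241) x1=(1.8784, -1.3624) x2=(-1.2085, -0.6783) x3=(0.0804, 0.7146) x4=(-1.8451, 0.2482)
step 13: x0=(-0.6978, -1.4069) x1=(1.8895, -1.3647) x2=(-1.2218, -0.6904) x3=(0.0680, 0.6981) x4=(-1.8370, 0.2277)
step 14: x0=(-0.6953, -1.3889) x1=(1.9004, -1.3669) x2=(-1.2350, -0.7026) x3=(0.0553, 0.6813) x4=(-1.8284, 0.2066)
step 15: x0=(-0.6934, -1.3700) x1=(1.9111, -1.3691) x2=(-1.2479, -0.7147) x3=(0.0423, 0.6642) x4=(-1.8193, 0.1850)
step 16: x0=(-0.6920, -1.3503) x1=(1.9216, -1.3713) x2=(-1.2606, -0.7269) x3=(0.0291, 0.6467) x4=(-1.8098, 0.1628)
step 17: x0=(-0.6913, -1.3298) x1=(1.9318, -1.3734) x2=(-1.2730, -0.7391) x3=(0.0155, 0.6290) x4=(-1.7997, 0.1400)
step 18: x0=(-0.6912, -1.3084) x1=(1.9419, -1.3754) x2=(-1.2851, -0.7513) x3=(0.0017, 0.6109) x4=(-1.7892, 0.1166)
step 19: x0=(-0.6918, -1.2861) x1=(1.9518, -1.3774) x2=(-1.2968, -0.7634) x3=(-0.0124, 0.5924) x4=(-1.7781, 0.0925)
step 20: x0=(-0.6932, -1.2629) x1=(1.9616, -1.3794) x2=(-1.3082, -0.7754) x3=(-0.0268, 0.5737) x4=(-1.7665, 0.0678)
step 21: x0=(-0.6954, -1.2389) x1=(1.9711, -1.3812) x2=(-1.3191, -0.7872) x3=(-0.0415, 0.5545) x4=(-1.7544, 0.0423)
step 22: x0=(-0.6985, -1.2141) x1=(1.9804, -1.3831) x2=(-1.3296, -0.7989) x3=(-0.0566, 0.5351) x4=(-1.7417, 0.0161)
step 23: x0=(-0.7026, -1.1883) x1=(1.9896, -1.3848) x2=(-1.3396, -0.8104) x3=(-0.0719, 0.5152) x4=(-1.7284, -0.0109)
step 24: x0=(-0.7078, -1.1617) x1=(1.9985, -1.3866) x2=(-1.3490, -0.8215) x3=(-0.0876, 0.4950) x4=(-1.7145, -0.0388)
step 25: x0=(-0.7141, -1.1343) x1=(2.0073, -1.3882) x2=(-1.3578, -0.8323) x3=(-0.1036, 0.4744) x4=(-1.6999, -0.0676)
step 26: x0=(-0.7217, -1.1060) x1=(2.0159, -1.3898) x2=(-1.3660, -0.8427) x3=(-0.1200, 0.4534) x4=(-1.6848, -0.0973)
step 27: x0=(-0.7305, -1.0769) x1=(2.0243, -1.3914) x2=(-1.3735, -0.8526) x3=(-0.1368, 0.4319) x4=(-1.6689, -0.1281)
step 28: x0=(-0.7408, -1.0471) x1=(2.0325, -1.3929) x2=(-1.3802, -0.8618) x3=(-0.1539, 0.4101) x4=(-1.6523, -0.1600)
step 29: x0=(-0.7526, -1.0164) x1=(2.0405, -1.3944) x2=(-1.3861, -0.8703) x3=(-0.1714, 0.3877) x4=(-1.6350, -0.1931)
step 30: x0=(-0.7660, -0.9851) x1=(2.0484, -1.3958) x2=(-1.3912, -0.8778) x3=(-0.1894, 0.3649) x4=(-1.6168, -0.2276)
step 31: x0=(-0.7813, -0.9530) x1=(2.0561, -1.3971) x2=(-1.3953, -0.8843) x3=(-0.2078, 0.3416) x4=(-1.5978, -0.2635)
step 32: x0=(-0.7985, -0.9203) x1=(2.0636, -1.3984) x2=(-1.3985, -0.8895) x3=(-0.2266, 0.3178) x4=(-1.5778, -0.3011)

(-1.3985, -0.8895)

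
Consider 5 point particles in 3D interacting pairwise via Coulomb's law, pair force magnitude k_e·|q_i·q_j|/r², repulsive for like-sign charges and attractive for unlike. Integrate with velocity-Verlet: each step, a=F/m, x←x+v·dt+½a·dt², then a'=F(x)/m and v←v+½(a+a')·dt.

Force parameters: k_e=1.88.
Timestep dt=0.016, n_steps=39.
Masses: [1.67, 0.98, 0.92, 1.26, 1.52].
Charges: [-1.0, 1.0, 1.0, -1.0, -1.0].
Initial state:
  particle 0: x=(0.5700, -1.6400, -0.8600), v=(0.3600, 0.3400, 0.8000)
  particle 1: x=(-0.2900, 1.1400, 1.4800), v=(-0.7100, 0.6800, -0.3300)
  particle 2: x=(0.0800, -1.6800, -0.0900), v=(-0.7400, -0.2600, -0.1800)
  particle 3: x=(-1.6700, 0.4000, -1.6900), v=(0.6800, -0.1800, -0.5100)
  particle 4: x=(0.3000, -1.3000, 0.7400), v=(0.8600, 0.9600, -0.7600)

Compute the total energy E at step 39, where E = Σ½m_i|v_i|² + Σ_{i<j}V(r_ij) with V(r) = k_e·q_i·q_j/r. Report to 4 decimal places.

0.1897

step 0: x0=(0.5700, -1.6400, -0.8600) x1=(-0.2900, 1.1400, 1.4800) x2=(0.0800, -1.6800, -0.0900) x3=(-1.6700, 0.4000, -1.6900) x4=(0.3000, -1.3000, 0.7400)
step 1: x0=(0.5757, -1.6346, -0.8471) x1=(-0.3014, 1.1508, 1.4747) x2=(0.0684, -1.6840, -0.0929) x3=(-1.6591, 0.3971, -1.6982) x4=(0.3137, -1.2847, 0.7278)
step 2: x0=(0.5812, -1.6292, -0.8340) x1=(-0.3127, 1.1616, 1.4693) x2=(0.0573, -1.6878, -0.0959) x3=(-1.6483, 0.3943, -1.7063) x4=(0.3273, -1.2695, 0.7153)
step 3: x0=(0.5866, -1.6239, -0.8207) x1=(-0.3241, 1.1724, 1.4639) x2=(0.0466, -1.6913, -0.0989) x3=(-1.6374, 0.3915, -1.7144) x4=(0.3408, -1.2543, 0.7028)
step 4: x0=(0.5917, -1.6186, -0.8072) x1=(-0.3354, 1.1830, 1.4584) x2=(0.0365, -1.6944, -0.1021) x3=(-1.6266, 0.3886, -1.7225) x4=(0.3542, -1.2393, 0.6901)
step 5: x0=(0.5967, -1.6134, -0.7935) x1=(-0.3467, 1.1936, 1.4529) x2=(0.0270, -1.6973, -0.1053) x3=(-1.6157, 0.3859, -1.7306) x4=(0.3674, -1.2244, 0.6773)
step 6: x0=(0.6015, -1.6083, -0.7796) x1=(-0.3581, 1.2042, 1.4473) x2=(0.0180, -1.6998, -0.1086) x3=(-1.6049, 0.3831, -1.7387) x4=(0.3805, -1.2095, 0.6643)
step 7: x0=(0.6061, -1.6032, -0.7656) x1=(-0.3694, 1.2147, 1.4417) x2=(0.0097, -1.7020, -0.1121) x3=(-1.5941, 0.3803, -1.7467) x4=(0.3935, -1.1948, 0.6513)
step 8: x0=(0.6105, -1.5982, -0.7514) x1=(-0.3807, 1.2251, 1.4360) x2=(0.0020, -1.7039, -0.1157) x3=(-1.5834, 0.3776, -1.7548) x4=(0.4063, -1.1802, 0.6382)
step 9: x0=(0.6147, -1.5933, -0.7370) x1=(-0.3920, 1.2354, 1.4302) x2=(-0.0051, -1.7054, -0.1194) x3=(-1.5726, 0.3749, -1.7628) x4=(0.4190, -1.1656, 0.6250)
step 10: x0=(0.6186, -1.5885, -0.7225) x1=(-0.4032, 1.2457, 1.4244) x2=(-0.0115, -1.7066, -0.1233) x3=(-1.5618, 0.3722, -1.7708) x4=(0.4315, -1.1512, 0.6118)
step 11: x0=(0.6223, -1.5838, -0.7078) x1=(-0.4145, 1.2560, 1.4185) x2=(-0.0173, -1.7074, -0.1273) x3=(-1.5511, 0.3695, -1.7788) x4=(0.4439, -1.1368, 0.5986)
step 12: x0=(0.6258, -1.5792, -0.6930) x1=(-0.4258, 1.2662, 1.4126) x2=(-0.0223, -1.7078, -0.1315) x3=(-1.5404, 0.3669, -1.7868) x4=(0.4561, -1.1225, 0.5853)
step 13: x0=(0.6290, -1.5747, -0.6781) x1=(-0.4370, 1.2763, 1.4066) x2=(-0.0266, -1.7079, -0.1359) x3=(-1.5297, 0.3642, -1.7948) x4=(0.4682, -1.1083, 0.5720)
step 14: x0=(0.6320, -1.5703, -0.6631) x1=(-0.4482, 1.2863, 1.4005) x2=(-0.0302, -1.7076, -0.1404) x3=(-1.5190, 0.3616, -1.8027) x4=(0.4801, -1.0942, 0.5587)
step 15: x0=(0.6346, -1.5660, -0.6479) x1=(-0.4594, 1.2963, 1.3944) x2=(-0.0330, -1.7069, -0.1451) x3=(-1.5083, 0.3590, -1.8107) x4=(0.4918, -1.0801, 0.5455)
step 16: x0=(0.6370, -1.5619, -0.6327) x1=(-0.4706, 1.3062, 1.3882) x2=(-0.0351, -1.7058, -0.1500) x3=(-1.4976, 0.3565, -1.8186) x4=(0.5034, -1.0661, 0.5322)
step 17: x0=(0.6391, -1.5579, -0.6173) x1=(-0.4818, 1.3161, 1.3820) x2=(-0.0363, -1.7043, -0.1551) x3=(-1.4870, 0.3539, -1.8265) x4=(0.5149, -1.0522, 0.5190)
step 18: x0=(0.6409, -1.5541, -0.6019) x1=(-0.4929, 1.3259, 1.3757) x2=(-0.0368, -1.7025, -0.1604) x3=(-1.4764, 0.3514, -1.8344) x4=(0.5262, -1.0383, 0.5058)
step 19: x0=(0.6424, -1.5504, -0.5864) x1=(-0.5041, 1.3357, 1.3694) x2=(-0.0364, -1.7002, -0.1659) x3=(-1.4658, 0.3488, -1.8423) x4=(0.5373, -1.0244, 0.4928)
step 20: x0=(0.6435, -1.5469, -0.5708) x1=(-0.5152, 1.3454, 1.3630) x2=(-0.0351, -1.6975, -0.1717) x3=(-1.4552, 0.3463, -1.8502) x4=(0.5483, -1.0106, 0.4797)
step 21: x0=(0.6443, -1.5436, -0.5552) x1=(-0.5263, 1.3550, 1.3565) x2=(-0.0329, -1.6944, -0.1776) x3=(-1.4446, 0.3438, -1.8580) x4=(0.5591, -0.9969, 0.4668)
step 22: x0=(0.6448, -1.5405, -0.5395) x1=(-0.5373, 1.3646, 1.3500) x2=(-0.0299, -1.6909, -0.1837) x3=(-1.4341, 0.3414, -1.8659) x4=(0.5698, -0.9831, 0.4540)
step 23: x0=(0.6448, -1.5375, -0.5237) x1=(-0.5484, 1.3741, 1.3434) x2=(-0.0258, -1.6870, -0.1901) x3=(-1.4235, 0.3389, -1.8737) x4=(0.5803, -0.9694, 0.4412)
step 24: x0=(0.6444, -1.5348, -0.5079) x1=(-0.5594, 1.3835, 1.3368) x2=(-0.0208, -1.6826, -0.1966) x3=(-1.4130, 0.3365, -1.8815) x4=(0.5907, -0.9556, 0.4286)
step 25: x0=(0.6436, -1.5323, -0.4921) x1=(-0.5704, 1.3929, 1.3301) x2=(-0.0148, -1.6778, -0.2034) x3=(-1.4025, 0.3341, -1.8894) x4=(0.6010, -0.9419, 0.4161)
step 26: x0=(0.6424, -1.5301, -0.4762) x1=(-0.5814, 1.4022, 1.3233) x2=(-0.0077, -1.6725, -0.2104) x3=(-1.3920, 0.3317, -1.8972) x4=(0.6111, -0.9282, 0.4037)
step 27: x0=(0.6406, -1.5281, -0.4603) x1=(-0.5924, 1.4115, 1.3165) x2=(0.0006, -1.6668, -0.2176) x3=(-1.3816, 0.3293, -1.9049) x4=(0.6210, -0.9144, 0.3915)
step 28: x0=(0.6383, -1.5263, -0.4444) x1=(-0.6033, 1.4207, 1.3096) x2=(0.0099, -1.6605, -0.2251) x3=(-1.3712, 0.3269, -1.9127) x4=(0.6309, -0.9006, 0.3794)
step 29: x0=(0.6355, -1.5249, -0.4285) x1=(-0.6142, 1.4299, 1.3027) x2=(0.0206, -1.6538, -0.2327) x3=(-1.3608, 0.3246, -1.9205) x4=(0.6406, -0.8867, 0.3674)
step 30: x0=(0.6321, -1.5238, -0.4126) x1=(-0.6251, 1.4390, 1.2957) x2=(0.0325, -1.6466, -0.2406) x3=(-1.3504, 0.3223, -1.9283) x4=(0.6501, -0.8728, 0.3556)
step 31: x0=(0.6279, -1.5229, -0.3966) x1=(-0.6359, 1.4480, 1.2886) x2=(0.0459, -1.6389, -0.2486) x3=(-1.3400, 0.3199, -1.9360) x4=(0.6596, -0.8588, 0.3440)
step 32: x0=(0.6231, -1.5225, -0.3807) x1=(-0.6468, 1.4570, 1.2815) x2=(0.0608, -1.6307, -0.2569) x3=(-1.3296, 0.3177, -1.9437) x4=(0.6689, -0.8448, 0.3325)
step 33: x0=(0.6174, -1.5224, -0.3648) x1=(-0.6576, 1.4659, 1.2744) x2=(0.0773, -1.6219, -0.2653) x3=(-1.3193, 0.3154, -1.9515) x4=(0.6781, -0.8306, 0.3211)
step 34: x0=(0.6109, -1.5226, -0.3489) x1=(-0.6684, 1.4747, 1.2671) x2=(0.0957, -1.6125, -0.2739) x3=(-1.3090, 0.3131, -1.9592) x4=(0.6873, -0.8164, 0.3099)
step 35: x0=(0.6033, -1.5233, -0.3331) x1=(-0.6791, 1.4835, 1.2598) x2=(0.1160, -1.6025, -0.2826) x3=(-1.2987, 0.3109, -1.9669) x4=(0.6963, -0.8021, 0.2988)
step 36: x0=(0.5946, -1.5244, -0.3173) x1=(-0.6898, 1.4922, 1.2525) x2=(0.1387, -1.5919, -0.2913) x3=(-1.2884, 0.3086, -1.9746) x4=(0.7052, -0.7877, 0.2879)
step 37: x0=(0.5844, -1.5259, -0.3016) x1=(-0.7005, 1.5009, 1.2451) x2=(0.1639, -1.5807, -0.3001) x3=(-1.2782, 0.3064, -1.9823) x4=(0.7141, -0.7731, 0.2771)
step 38: x0=(0.5727, -1.5279, -0.2861) x1=(-0.7112, 1.5095, 1.2377) x2=(0.1922, -1.5688, -0.3087) x3=(-1.2679, 0.3042, -1.9900) x4=(0.7228, -0.7584, 0.2664)
step 39: x0=(0.5590, -1.5303, -0.2708) x1=(-0.7219, 1.5181, 1.2301) x2=(0.2242, -1.5562, -0.3169) x3=(-1.2577, 0.3021, -1.9977) x4=(0.7316, -0.7436, 0.2558)
step 0 velocities: v0=(0.3600, 0.3400, 0.8000) v1=(-0.7100, 0.6800, -0.3300) v2=(-0.7400, -0.2600, -0.1800) v3=(0.6800, -0.1800, -0.5100) v4=(0.8600, 0.9600, -0.7600)
step 0: KE=3.7411, PE=-3.5704, E=0.1707
step 39 velocities: v0=(-0.9360, -0.1659, 0.9388) v1=(-0.6645, 0.5328, -0.4712) v2=(2.1452, 0.8072, -0.4909) v3=(0.6379, -0.1353, -0.4800) v4=(0.5431, 0.9278, -0.6582)
step 39: KE=6.1027, PE=-5.9130, E=0.1897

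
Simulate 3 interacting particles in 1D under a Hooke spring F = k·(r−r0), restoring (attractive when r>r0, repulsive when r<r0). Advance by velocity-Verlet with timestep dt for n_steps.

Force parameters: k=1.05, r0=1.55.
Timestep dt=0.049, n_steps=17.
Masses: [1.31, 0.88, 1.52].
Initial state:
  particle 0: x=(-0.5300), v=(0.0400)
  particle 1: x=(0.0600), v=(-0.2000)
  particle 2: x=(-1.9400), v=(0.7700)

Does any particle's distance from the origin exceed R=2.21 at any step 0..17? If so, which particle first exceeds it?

no

step 0: x0=(-0.5300) x1=(0.0600) x2=(-1.9400)
step 1: x0=(-0.5288) x1=(0.0509) x2=(-1.9020)
step 2: x0=(-0.5292) x1=(0.0435) x2=(-1.8637)
step 3: x0=(-0.5310) x1=(0.0378) x2=(-1.8251)
step 4: x0=(-0.5342) x1=(0.0341) x2=(-1.7864)
step 5: x0=(-0.5388) x1=(0.0324) x2=(-1.7477)
step 6: x0=(-0.5445) x1=(0.0328) x2=(-1.7093)
step 7: x0=(-0.5514) x1=(0.0354) x2=(-1.6711)
step 8: x0=(-0.5593) x1=(0.0404) x2=(-1.6334)
step 9: x0=(-0.5682) x1=(0.0478) x2=(-1.5963)
step 10: x0=(-0.5778) x1=(0.0575) x2=(-1.5599)
step 11: x0=(-0.5881) x1=(0.0697) x2=(-1.5244)
step 12: x0=(-0.5989) x1=(0.0843) x2=(-1.4897)
step 13: x0=(-0.6101) x1=(0.1013) x2=(-1.4562)
step 14: x0=(-0.6216) x1=(0.1207) x2=(-1.4238)
step 15: x0=(-0.6332) x1=(0.1425) x2=(-1.3926)
step 16: x0=(-0.6448) x1=(0.1665) x2=(-1.3628)
step 17: x0=(-0.6562) x1=(0.1926) x2=(-1.3344)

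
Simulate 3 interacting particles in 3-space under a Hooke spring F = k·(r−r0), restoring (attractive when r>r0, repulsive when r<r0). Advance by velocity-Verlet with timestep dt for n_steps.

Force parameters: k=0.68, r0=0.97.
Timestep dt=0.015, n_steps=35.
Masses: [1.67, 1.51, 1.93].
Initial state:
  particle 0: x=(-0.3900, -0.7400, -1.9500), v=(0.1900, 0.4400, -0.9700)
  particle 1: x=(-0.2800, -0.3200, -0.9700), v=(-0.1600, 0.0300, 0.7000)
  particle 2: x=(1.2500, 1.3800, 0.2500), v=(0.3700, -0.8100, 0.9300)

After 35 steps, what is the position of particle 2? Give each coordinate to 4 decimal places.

(1.3387, 0.8433, 0.6134)

step 0: x0=(-0.3900, -0.7400, -1.9500) x1=(-0.2800, -0.3200, -0.9700) x2=(1.2500, 1.3800, 0.2500)
step 1: x0=(-0.3871, -0.7333, -1.9645) x1=(-0.2824, -0.3195, -0.9595) x2=(1.2555, 1.3677, 0.2639)
step 2: x0=(-0.3841, -0.7265, -1.9788) x1=(-0.2846, -0.3189, -0.9489) x2=(1.2608, 1.3553, 0.2775)
step 3: x0=(-0.3810, -0.7196, -1.9929) x1=(-0.2868, -0.3182, -0.9382) x2=(1.2659, 1.3426, 0.2910)
step 4: x0=(-0.3777, -0.7125, -2.0069) x1=(-0.2888, -0.3174, -0.9275) x2=(1.2708, 1.3298, 0.3043)
step 5: x0=(-0.3744, -0.7052, -2.0208) x1=(-0.2908, -0.3165, -0.9167) x2=(1.2756, 1.3167, 0.3174)
step 6: x0=(-0.3709, -0.6978, -2.0344) x1=(-0.2927, -0.3155, -0.9058) x2=(1.2802, 1.3035, 0.3303)
step 7: x0=(-0.3674, -0.6903, -2.0479) x1=(-0.2944, -0.3144, -0.8949) x2=(1.2847, 1.2900, 0.3430)
step 8: x0=(-0.3637, -0.6827, -2.0612) x1=(-0.2961, -0.3132, -0.8840) x2=(1.2889, 1.2764, 0.3555)
step 9: x0=(-0.3599, -0.6749, -2.0743) x1=(-0.2977, -0.3119, -0.8730) x2=(1.2930, 1.2625, 0.3678)
step 10: x0=(-0.3560, -0.6669, -2.0872) x1=(-0.2992, -0.3106, -0.8619) x2=(1.2969, 1.2485, 0.3799)
step 11: x0=(-0.3520, -0.6589, -2.0999) x1=(-0.3005, -0.3091, -0.8508) x2=(1.3007, 1.2343, 0.3918)
step 12: x0=(-0.3479, -0.6507, -2.1125) x1=(-0.3018, -0.3076, -0.8396) x2=(1.3043, 1.2199, 0.4035)
step 13: x0=(-0.3436, -0.6423, -2.1248) x1=(-0.3030, -0.3059, -0.8285) x2=(1.3077, 1.2053, 0.4150)
step 14: x0=(-0.3393, -0.6339, -2.1369) x1=(-0.3041, -0.3042, -0.8172) x2=(1.3109, 1.1906, 0.4263)
step 15: x0=(-0.3348, -0.6253, -2.1489) x1=(-0.3050, -0.3024, -0.8059) x2=(1.3139, 1.1757, 0.4373)
step 16: x0=(-0.3303, -0.6166, -2.1606) x1=(-0.3059, -0.3005, -0.7946) x2=(1.3168, 1.1605, 0.4482)
step 17: x0=(-0.3256, -0.6077, -2.1721) x1=(-0.3067, -0.2985, -0.7833) x2=(1.3195, 1.1453, 0.4589)
step 18: x0=(-0.3208, -0.5987, -2.1834) x1=(-0.3074, -0.2965, -0.7719) x2=(1.3220, 1.1298, 0.4693)
step 19: x0=(-0.3159, -0.5896, -2.1945) x1=(-0.3079, -0.2944, -0.7605) x2=(1.3244, 1.1142, 0.4795)
step 20: x0=(-0.3109, -0.5804, -2.2053) x1=(-0.3084, -0.2922, -0.7490) x2=(1.3266, 1.0984, 0.4895)
step 21: x0=(-0.3058, -0.5711, -2.2159) x1=(-0.3088, -0.2899, -0.7376) x2=(1.3286, 1.0824, 0.4993)
step 22: x0=(-0.3006, -0.5616, -2.2263) x1=(-0.3091, -0.2876, -0.7261) x2=(1.3304, 1.0663, 0.5089)
step 23: x0=(-0.2952, -0.5520, -2.2365) x1=(-0.3092, -0.2851, -0.7146) x2=(1.3321, 1.0500, 0.5183)
step 24: x0=(-0.2898, -0.5423, -2.2464) x1=(-0.3093, -0.2826, -0.7030) x2=(1.3335, 1.0336, 0.5274)
step 25: x0=(-0.2842, -0.5325, -2.2561) x1=(-0.3093, -0.2801, -0.6915) x2=(1.3349, 1.0170, 0.5364)
step 26: x0=(-0.2786, -0.5226, -2.2656) x1=(-0.3092, -0.2774, -0.6799) x2=(1.3360, 1.0003, 0.5451)
step 27: x0=(-0.2728, -0.5125, -2.2748) x1=(-0.3089, -0.2747, -0.6684) x2=(1.3370, 0.9834, 0.5536)
step 28: x0=(-0.2670, -0.5024, -2.2837) x1=(-0.3086, -0.2720, -0.6568) x2=(1.3378, 0.9664, 0.5618)
step 29: x0=(-0.2610, -0.4921, -2.2924) x1=(-0.3082, -0.2691, -0.6452) x2=(1.3384, 0.9492, 0.5699)
step 30: x0=(-0.2549, -0.4818, -2.3009) x1=(-0.3076, -0.2662, -0.6336) x2=(1.3389, 0.9319, 0.5777)
step 31: x0=(-0.2487, -0.4713, -2.3090) x1=(-0.3070, -0.2633, -0.6221) x2=(1.3392, 0.9144, 0.5853)
step 32: x0=(-0.2424, -0.4608, -2.3170) x1=(-0.3063, -0.2603, -0.6105) x2=(1.3393, 0.8968, 0.5927)
step 33: x0=(-0.2360, -0.4501, -2.3246) x1=(-0.3054, -0.2572, -0.5989) x2=(1.3392, 0.8791, 0.5998)
step 34: x0=(-0.2295, -0.4393, -2.3320) x1=(-0.3045, -0.2540, -0.5873) x2=(1.3390, 0.8613, 0.6067)
step 35: x0=(-0.2230, -0.4285, -2.3392) x1=(-0.3035, -0.2508, -0.5758) x2=(1.3387, 0.8433, 0.6134)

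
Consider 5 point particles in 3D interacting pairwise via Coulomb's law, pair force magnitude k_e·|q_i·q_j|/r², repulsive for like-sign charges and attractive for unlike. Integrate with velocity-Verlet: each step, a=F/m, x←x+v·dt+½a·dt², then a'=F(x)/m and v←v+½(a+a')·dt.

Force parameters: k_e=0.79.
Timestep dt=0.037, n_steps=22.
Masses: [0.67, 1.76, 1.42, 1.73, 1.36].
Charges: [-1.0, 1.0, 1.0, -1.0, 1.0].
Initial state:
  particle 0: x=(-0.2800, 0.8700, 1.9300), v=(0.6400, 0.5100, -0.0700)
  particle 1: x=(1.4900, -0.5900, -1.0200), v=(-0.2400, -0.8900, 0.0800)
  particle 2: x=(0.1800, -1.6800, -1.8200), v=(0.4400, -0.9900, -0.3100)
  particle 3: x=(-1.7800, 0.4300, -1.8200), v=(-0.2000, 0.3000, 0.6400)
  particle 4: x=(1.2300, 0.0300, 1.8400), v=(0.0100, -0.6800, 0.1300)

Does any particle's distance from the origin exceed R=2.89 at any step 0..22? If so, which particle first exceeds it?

yes, particle 2

step 0: x0=(-0.2800, 0.8700, 1.9300) x1=(1.4900, -0.5900, -1.0200) x2=(0.1800, -1.6800, -1.8200) x3=(-1.7800, 0.4300, -1.8200) x4=(1.2300, 0.0300, 1.8400)
step 1: x0=(-0.2560, 0.8887, 1.9274) x1=(1.4811, -0.6229, -1.0170) x2=(0.1962, -1.7167, -1.8315) x3=(-1.7873, 0.4411, -1.7963) x4=(1.2302, 0.0049, 1.8449)
step 2: x0=(-0.2315, 0.9070, 1.9246) x1=(1.4724, -0.6556, -1.0140) x2=(0.2121, -1.7534, -1.8431) x3=(-1.7946, 0.4520, -1.7726) x4=(1.2302, -0.0200, 1.8499)
step 3: x0=(-0.2064, 0.9250, 1.9218) x1=(1.4636, -0.6883, -1.0110) x2=(0.2278, -1.7902, -1.8549) x3=(-1.8018, 0.4630, -1.7490) x4=(1.2300, -0.0447, 1.8549)
step 4: x0=(-0.1808, 0.9426, 1.9189) x1=(1.4550, -0.7208, -1.0079) x2=(0.2433, -1.8270, -1.8667) x3=(-1.8088, 0.4738, -1.7253) x4=(1.2295, -0.0692, 1.8602)
step 5: x0=(-0.1547, 0.9598, 1.9160) x1=(1.4463, -0.7531, -1.0048) x2=(0.2586, -1.8639, -1.8786) x3=(-1.8158, 0.4846, -1.7017) x4=(1.2288, -0.0935, 1.8655)
step 6: x0=(-0.1280, 0.9766, 1.9129) x1=(1.4378, -0.7854, -1.0016) x2=(0.2737, -1.9009, -1.8907) x3=(-1.8227, 0.4953, -1.6780) x4=(1.2279, -0.1177, 1.8709)
step 7: x0=(-0.1008, 0.9930, 1.9098) x1=(1.4293, -0.8175, -0.9984) x2=(0.2886, -1.9380, -1.9029) x3=(-1.8295, 0.5059, -1.6544) x4=(1.2267, -0.1416, 1.8764)
step 8: x0=(-0.0731, 1.0089, 1.9067) x1=(1.4208, -0.8495, -0.9952) x2=(0.3033, -1.9751, -1.9151) x3=(-1.8362, 0.5164, -1.6307) x4=(1.2253, -0.1653, 1.8821)
step 9: x0=(-0.0450, 1.0245, 1.9034) x1=(1.4125, -0.8813, -0.9919) x2=(0.3178, -2.0124, -1.9275) x3=(-1.8428, 0.5269, -1.6071) x4=(1.2237, -0.1888, 1.8878)
step 10: x0=(-0.0163, 1.0395, 1.9001) x1=(1.4041, -0.9130, -0.9886) x2=(0.3321, -2.0497, -1.9401) x3=(-1.8493, 0.5373, -1.5835) x4=(1.2219, -0.2120, 1.8936)
step 11: x0=(0.0128, 1.0541, 1.8968) x1=(1.3959, -0.9446, -0.9852) x2=(0.3462, -2.0871, -1.9527) x3=(-1.8558, 0.5476, -1.5599) x4=(1.2199, -0.2351, 1.8996)
step 12: x0=(0.0423, 1.0683, 1.8934) x1=(1.3876, -0.9760, -0.9817) x2=(0.3602, -2.1246, -1.9655) x3=(-1.8622, 0.5579, -1.5363) x4=(1.2177, -0.2579, 1.9056)
step 13: x0=(0.0723, 1.0819, 1.8900) x1=(1.3794, -1.0073, -0.9782) x2=(0.3739, -2.1622, -1.9784) x3=(-1.8685, 0.5681, -1.5127) x4=(1.2153, -0.2805, 1.9118)
step 14: x0=(0.1027, 1.0951, 1.8866) x1=(1.3713, -1.0385, -0.9746) x2=(0.3875, -2.1999, -1.9914) x3=(-1.8747, 0.5782, -1.4892) x4=(1.2127, -0.3028, 1.9180)
step 15: x0=(0.1335, 1.1078, 1.8831) x1=(1.3632, -1.0695, -0.9710) x2=(0.4009, -2.2376, -2.0046) x3=(-1.8809, 0.5883, -1.4656) x4=(1.2100, -0.3249, 1.9243)
step 16: x0=(0.1648, 1.1200, 1.8795) x1=(1.3552, -1.1003, -0.9673) x2=(0.4142, -2.2755, -2.0178) x3=(-1.8870, 0.5983, -1.4421) x4=(1.2070, -0.3467, 1.9307)
step 17: x0=(0.1963, 1.1317, 1.8760) x1=(1.3472, -1.1310, -0.9635) x2=(0.4273, -2.3135, -2.0313) x3=(-1.8931, 0.6082, -1.4186) x4=(1.2040, -0.3683, 1.9372)
step 18: x0=(0.2283, 1.1429, 1.8724) x1=(1.3393, -1.1616, -0.9597) x2=(0.4402, -2.3516, -2.0448) x3=(-1.8991, 0.6181, -1.3951) x4=(1.2007, -0.3897, 1.9438)
step 19: x0=(0.2606, 1.1536, 1.8688) x1=(1.3314, -1.1920, -0.9558) x2=(0.4530, -2.3898, -2.0585) x3=(-1.9050, 0.6279, -1.3716) x4=(1.1973, -0.4108, 1.9504)
step 20: x0=(0.2933, 1.1638, 1.8652) x1=(1.3235, -1.2223, -0.9519) x2=(0.4657, -2.4281, -2.0723) x3=(-1.9108, 0.6376, -1.3481) x4=(1.1938, -0.4316, 1.9572)
step 21: x0=(0.3262, 1.1735, 1.8616) x1=(1.3157, -1.2524, -0.9478) x2=(0.4782, -2.4665, -2.0863) x3=(-1.9166, 0.6473, -1.3247) x4=(1.1901, -0.4522, 1.9640)
step 22: x0=(0.3595, 1.1827, 1.8579) x1=(1.3079, -1.2824, -0.9437) x2=(0.4906, -2.5050, -2.1004) x3=(-1.9224, 0.6569, -1.3012) x4=(1.1863, -0.4726, 1.9709)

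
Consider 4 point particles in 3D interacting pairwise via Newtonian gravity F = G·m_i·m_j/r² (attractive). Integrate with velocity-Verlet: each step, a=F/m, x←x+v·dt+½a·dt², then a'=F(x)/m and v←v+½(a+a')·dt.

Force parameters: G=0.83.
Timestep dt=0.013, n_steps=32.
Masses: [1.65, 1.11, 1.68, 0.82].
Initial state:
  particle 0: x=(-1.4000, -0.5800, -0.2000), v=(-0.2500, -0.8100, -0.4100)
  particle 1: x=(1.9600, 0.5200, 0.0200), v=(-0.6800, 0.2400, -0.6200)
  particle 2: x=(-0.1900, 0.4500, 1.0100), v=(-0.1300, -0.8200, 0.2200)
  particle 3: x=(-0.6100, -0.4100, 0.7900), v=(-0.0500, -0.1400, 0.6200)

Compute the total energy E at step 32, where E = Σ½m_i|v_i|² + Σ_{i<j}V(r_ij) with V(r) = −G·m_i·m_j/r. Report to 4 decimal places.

step 0: x0=(-1.4000, -0.5800, -0.2000) x1=(1.9600, 0.5200, 0.0200) x2=(-0.1900, 0.4500, 1.0100) x3=(-0.6100, -0.4100, 0.7900)
step 1: x0=(-1.4032, -0.5905, -0.2053) x1=(1.9511, 0.5231, 0.0120) x2=(-0.1917, 0.4393, 1.0128) x3=(-0.6106, -0.4117, 0.7980)
step 2: x0=(-1.4063, -0.6010, -0.2105) x1=(1.9422, 0.5262, 0.0039) x2=(-0.1935, 0.4284, 1.0156) x3=(-0.6112, -0.4132, 0.8060)
step 3: x0=(-1.4093, -0.6114, -0.2156) x1=(1.9332, 0.5293, -0.0041) x2=(-0.1953, 0.4174, 1.0182) x3=(-0.6118, -0.4145, 0.8139)
step 4: x0=(-1.4123, -0.6218, -0.2206) x1=(1.9241, 0.5324, -0.0121) x2=(-0.1973, 0.4063, 1.0208) x3=(-0.6123, -0.4156, 0.8218)
step 5: x0=(-1.4151, -0.6321, -0.2255) x1=(1.9149, 0.5354, -0.0200) x2=(-0.1992, 0.3950, 1.0234) x3=(-0.6127, -0.4165, 0.8296)
step 6: x0=(-1.4179, -0.6424, -0.2304) x1=(1.9057, 0.5385, -0.0280) x2=(-0.2013, 0.3836, 1.0258) x3=(-0.6131, -0.4172, 0.8373)
step 7: x0=(-1.4206, -0.6526, -0.2351) x1=(1.8964, 0.5415, -0.0359) x2=(-0.2034, 0.3720, 1.0282) x3=(-0.6134, -0.4176, 0.8451)
step 8: x0=(-1.4232, -0.6628, -0.2398) x1=(1.8871, 0.5446, -0.0438) x2=(-0.2056, 0.3603, 1.0305) x3=(-0.6137, -0.4178, 0.8527)
step 9: x0=(-1.4257, -0.6730, -0.2444) x1=(1.8777, 0.5476, -0.0517) x2=(-0.2078, 0.3484, 1.0327) x3=(-0.6138, -0.4177, 0.8603)
step 10: x0=(-1.4282, -0.6831, -0.2489) x1=(1.8682, 0.5506, -0.0595) x2=(-0.2102, 0.3364, 1.0349) x3=(-0.6139, -0.4174, 0.8679)
step 11: x0=(-1.4305, -0.6932, -0.2533) x1=(1.8586, 0.5535, -0.0674) x2=(-0.2126, 0.3242, 1.0370) x3=(-0.6139, -0.4169, 0.8755)
step 12: x0=(-1.4328, -0.7032, -0.2577) x1=(1.8490, 0.5565, -0.0752) x2=(-0.2151, 0.3119, 1.0389) x3=(-0.6137, -0.4161, 0.8830)
step 13: x0=(-1.4350, -0.7132, -0.2619) x1=(1.8393, 0.5594, -0.0829) x2=(-0.2177, 0.2994, 1.0409) x3=(-0.6135, -0.4150, 0.8904)
step 14: x0=(-1.4372, -0.7231, -0.2661) x1=(1.8296, 0.5624, -0.0907) x2=(-0.2203, 0.2868, 1.0427) x3=(-0.6132, -0.4136, 0.8979)
step 15: x0=(-1.4392, -0.7330, -0.2702) x1=(1.8197, 0.5653, -0.0984) x2=(-0.2231, 0.2739, 1.0445) x3=(-0.6127, -0.4120, 0.9053)
step 16: x0=(-1.4412, -0.7429, -0.2742) x1=(1.8099, 0.5682, -0.1061) x2=(-0.2260, 0.2609, 1.0461) x3=(-0.6121, -0.4100, 0.9126)
step 17: x0=(-1.4431, -0.7527, -0.2782) x1=(1.7999, 0.5711, -0.1138) x2=(-0.2289, 0.2477, 1.0477) x3=(-0.6113, -0.4078, 0.9200)
step 18: x0=(-1.4449, -0.7625, -0.2821) x1=(1.7899, 0.5739, -0.1215) x2=(-0.2320, 0.2343, 1.0493) x3=(-0.6104, -0.4052, 0.9273)
step 19: x0=(-1.4467, -0.7722, -0.2858) x1=(1.7798, 0.5768, -0.1291) x2=(-0.2351, 0.2208, 1.0507) x3=(-0.6093, -0.4023, 0.9346)
step 20: x0=(-1.4484, -0.7819, -0.2896) x1=(1.7696, 0.5796, -0.1367) x2=(-0.2384, 0.2070, 1.0520) x3=(-0.6081, -0.3990, 0.9419)
step 21: x0=(-1.4500, -0.7915, -0.2932) x1=(1.7594, 0.5824, -0.1443) x2=(-0.2418, 0.1930, 1.0533) x3=(-0.6066, -0.3954, 0.9492)
step 22: x0=(-1.4516, -0.8011, -0.2968) x1=(1.7491, 0.5852, -0.1519) x2=(-0.2454, 0.1788, 1.0545) x3=(-0.6049, -0.3914, 0.9564)
step 23: x0=(-1.4531, -0.8107, -0.3003) x1=(1.7388, 0.5879, -0.1594) x2=(-0.2491, 0.1643, 1.0556) x3=(-0.6030, -0.3870, 0.9637)
step 24: x0=(-1.4545, -0.8202, -0.3037) x1=(1.7284, 0.5907, -0.1669) x2=(-0.2529, 0.1497, 1.0566) x3=(-0.6009, -0.3821, 0.9709)
step 25: x0=(-1.4558, -0.8296, -0.3070) x1=(1.7179, 0.5934, -0.1744) x2=(-0.2569, 0.1347, 1.0575) x3=(-0.5984, -0.3768, 0.9781)
step 26: x0=(-1.4571, -0.8390, -0.3103) x1=(1.7073, 0.5961, -0.1818) x2=(-0.2610, 0.1195, 1.0584) x3=(-0.5957, -0.3710, 0.9854)
step 27: x0=(-1.4583, -0.8484, -0.3135) x1=(1.6967, 0.5988, -0.1892) x2=(-0.2654, 0.1041, 1.0591) x3=(-0.5926, -0.3647, 0.9926)
step 28: x0=(-1.4594, -0.8577, -0.3166) x1=(1.6860, 0.6014, -0.1966) x2=(-0.2699, 0.0883, 1.0598) x3=(-0.5891, -0.3578, 0.9999)
step 29: x0=(-1.4605, -0.8670, -0.3197) x1=(1.6753, 0.6041, -0.2040) x2=(-0.2747, 0.0722, 1.0603) x3=(-0.5852, -0.3503, 1.0071)
step 30: x0=(-1.4615, -0.8763, -0.3226) x1=(1.6645, 0.6067, -0.2113) x2=(-0.2798, 0.0557, 1.0608) x3=(-0.5808, -0.3421, 1.0144)
step 31: x0=(-1.4625, -0.8855, -0.3256) x1=(1.6536, 0.6093, -0.2186) x2=(-0.2851, 0.0389, 1.0612) x3=(-0.5759, -0.3333, 1.0216)
step 32: x0=(-1.4633, -0.8946, -0.3284) x1=(1.6427, 0.6118, -0.2259) x2=(-0.2907, 0.0216, 1.0614) x3=(-0.5704, -0.3236, 1.0289)
step 0 velocities: v0=(-0.2500, -0.8100, -0.4100) v1=(-0.6800, 0.2400, -0.6200) v2=(-0.1300, -0.8200, 0.2200) v3=(-0.0500, -0.1400, 0.6200)
step 0: KE=2.0198, PE=-4.5438, E=-2.5240
step 32 velocities: v0=(-0.0652, -0.7024, -0.2160) v1=(-0.8434, 0.1964, -0.5587) v2=(-0.4489, -1.3458, 0.0177) v3=(0.4526, 0.7797, 0.5611)
step 32: KE=3.1916, PE=-5.7135, E=-2.5219

-2.5219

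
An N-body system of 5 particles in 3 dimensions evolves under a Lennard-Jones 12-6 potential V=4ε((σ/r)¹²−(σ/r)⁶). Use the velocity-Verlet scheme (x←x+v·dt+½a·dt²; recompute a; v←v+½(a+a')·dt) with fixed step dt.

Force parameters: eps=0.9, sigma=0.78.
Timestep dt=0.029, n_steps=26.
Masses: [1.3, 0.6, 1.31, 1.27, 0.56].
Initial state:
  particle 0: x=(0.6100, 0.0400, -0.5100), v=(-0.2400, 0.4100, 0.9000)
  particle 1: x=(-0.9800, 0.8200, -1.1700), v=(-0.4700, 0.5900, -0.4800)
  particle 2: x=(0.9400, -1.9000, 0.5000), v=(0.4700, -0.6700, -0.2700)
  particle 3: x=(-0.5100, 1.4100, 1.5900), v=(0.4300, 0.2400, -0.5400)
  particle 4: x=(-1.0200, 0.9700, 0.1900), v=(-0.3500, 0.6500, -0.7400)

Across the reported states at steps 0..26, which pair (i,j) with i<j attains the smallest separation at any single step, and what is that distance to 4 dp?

pair (1,4), distance 0.7837

step 0: x0=(0.6100, 0.0400, -0.5100) x1=(-0.9800, 0.8200, -1.1700) x2=(0.9400, -1.9000, 0.5000) x3=(-0.5100, 1.4100, 1.5900) x4=(-1.0200, 0.9700, 0.1900)
step 1: x0=(0.6030, 0.0519, -0.4839) x1=(-0.9936, 0.8371, -1.1836) x2=(0.9536, -1.9194, 0.4922) x3=(-0.4976, 1.4169, 1.5743) x4=(-1.0301, 0.9888, 0.1683)
step 2: x0=(0.5960, 0.0638, -0.4578) x1=(-1.0072, 0.8543, -1.1963) x2=(0.9673, -1.9388, 0.4843) x3=(-0.4852, 1.4238, 1.5584) x4=(-1.0400, 1.0077, 0.1461)
step 3: x0=(0.5889, 0.0757, -0.4317) x1=(-1.0207, 0.8716, -1.2084) x2=(0.9809, -1.9582, 0.4765) x3=(-0.4728, 1.4307, 1.5424) x4=(-1.0497, 1.0264, 0.1233)
step 4: x0=(0.5818, 0.0877, -0.4056) x1=(-1.0342, 0.8889, -1.2195) x2=(0.9945, -1.9776, 0.4686) x3=(-0.4605, 1.4375, 1.5264) x4=(-1.0592, 1.0451, 0.0999)
step 5: x0=(0.5746, 0.0997, -0.3795) x1=(-1.0477, 0.9063, -1.2298) x2=(1.0081, -1.9970, 0.4608) x3=(-0.4482, 1.4443, 1.5101) x4=(-1.0686, 1.0638, 0.0758)
step 6: x0=(0.5674, 0.1116, -0.3533) x1=(-1.0611, 0.9237, -1.2392) x2=(1.0217, -2.0164, 0.4529) x3=(-0.4360, 1.4511, 1.4938) x4=(-1.0778, 1.0823, 0.0509)
step 7: x0=(0.5601, 0.1236, -0.3272) x1=(-1.0745, 0.9413, -1.2475) x2=(1.0354, -2.0358, 0.4451) x3=(-0.4238, 1.4578, 1.4774) x4=(-1.0868, 1.1007, 0.0252)
step 8: x0=(0.5528, 0.1357, -0.3011) x1=(-1.0879, 0.9590, -1.2548) x2=(1.0490, -2.0551, 0.4372) x3=(-0.4117, 1.4645, 1.4609) x4=(-1.0957, 1.1191, -0.0014)
step 9: x0=(0.5455, 0.1477, -0.2750) x1=(-1.1012, 0.9769, -1.2609) x2=(1.0626, -2.0745, 0.4294) x3=(-0.3995, 1.4712, 1.4443) x4=(-1.1044, 1.1372, -0.0291)
step 10: x0=(0.5381, 0.1598, -0.2488) x1=(-1.1145, 0.9948, -1.2656) x2=(1.0762, -2.0938, 0.4215) x3=(-0.3875, 1.4779, 1.4276) x4=(-1.1129, 1.1552, -0.0581)
step 11: x0=(0.5307, 0.1719, -0.2227) x1=(-1.1278, 1.0130, -1.2689) x2=(1.0898, -2.1131, 0.4136) x3=(-0.3754, 1.4845, 1.4109) x4=(-1.1214, 1.1730, -0.0885)
step 12: x0=(0.5232, 0.1840, -0.1966) x1=(-1.1411, 1.0314, -1.2705) x2=(1.1034, -2.1325, 0.4058) x3=(-0.3634, 1.4912, 1.3940) x4=(-1.1297, 1.1905, -0.1205)
step 13: x0=(0.5157, 0.1961, -0.1704) x1=(-1.1543, 1.0500, -1.2701) x2=(1.1170, -2.1518, 0.3979) x3=(-0.3514, 1.4978, 1.3771) x4=(-1.1379, 1.2077, -0.1544)
step 14: x0=(0.5082, 0.2082, -0.1443) x1=(-1.1674, 1.0690, -1.2674) x2=(1.1306, -2.1711, 0.3900) x3=(-0.3395, 1.5044, 1.3601) x4=(-1.1460, 1.2246, -0.1907)
step 15: x0=(0.5006, 0.2204, -0.1181) x1=(-1.1805, 1.0883, -1.2620) x2=(1.1442, -2.1904, 0.3821) x3=(-0.3275, 1.5109, 1.3431) x4=(-1.1540, 1.2410, -0.2297)
step 16: x0=(0.4930, 0.2326, -0.0920) x1=(-1.1935, 1.1081, -1.2533) x2=(1.1578, -2.2097, 0.3743) x3=(-0.3156, 1.5175, 1.3260) x4=(-1.1620, 1.2569, -0.2722)
step 17: x0=(0.4853, 0.2448, -0.0658) x1=(-1.2063, 1.1285, -1.2408) x2=(1.1714, -2.2291, 0.3664) x3=(-0.3037, 1.5240, 1.3088) x4=(-1.1701, 1.2722, -0.3185)
step 18: x0=(0.4776, 0.2571, -0.0397) x1=(-1.2190, 1.1494, -1.2248) x2=(1.1850, -2.2484, 0.3585) x3=(-0.2918, 1.5305, 1.2916) x4=(-1.1782, 1.2868, -0.3686)
step 19: x0=(0.4699, 0.2694, -0.0135) x1=(-1.2317, 1.1701, -1.2098) x2=(1.1986, -2.2677, 0.3507) x3=(-0.2799, 1.5370, 1.2744) x4=(-1.1861, 1.3016, -0.4175)
step 20: x0=(0.4621, 0.2817, 0.0127) x1=(-1.2455, 1.1874, -1.2151) x2=(1.2122, -2.2869, 0.3428) x3=(-0.2680, 1.5435, 1.2570) x4=(-1.1927, 1.3201, -0.4445)
step 21: x0=(0.4543, 0.2941, 0.0389) x1=(-1.2617, 1.1988, -1.2552) x2=(1.2258, -2.3062, 0.3349) x3=(-0.2561, 1.5499, 1.2397) x4=(-1.1967, 1.3449, -0.4341)
step 22: x0=(0.4465, 0.3064, 0.0651) x1=(-1.2785, 1.2088, -1.3027) x2=(1.2394, -2.3255, 0.3270) x3=(-0.2443, 1.5563, 1.2223) x4=(-1.2000, 1.3711, -0.4157)
step 23: x0=(0.4386, 0.3189, 0.0913) x1=(-1.2951, 1.2193, -1.3477) x2=(1.2530, -2.3448, 0.3192) x3=(-0.2324, 1.5627, 1.2048) x4=(-1.2034, 1.3967, -0.3999)
step 24: x0=(0.4306, 0.3314, 0.1175) x1=(-1.3112, 1.2305, -1.3889) x2=(1.2666, -2.3641, 0.3113) x3=(-0.2205, 1.5690, 1.1872) x4=(-1.2071, 1.4217, -0.3881)
step 25: x0=(0.4226, 0.3439, 0.1438) x1=(-1.3271, 1.2423, -1.4267) x2=(1.2802, -2.3834, 0.3034) x3=(-0.2086, 1.5753, 1.1696) x4=(-1.2111, 1.4458, -0.3798)
step 26: x0=(0.4146, 0.3565, 0.1701) x1=(-1.3425, 1.2547, -1.4616) x2=(1.2938, -2.4027, 0.2955) x3=(-0.1967, 1.5815, 1.1519) x4=(-1.2154, 1.4694, -0.3746)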